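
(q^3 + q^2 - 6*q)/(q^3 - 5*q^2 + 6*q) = (q + 3)/(q - 3)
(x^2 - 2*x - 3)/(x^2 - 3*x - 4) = (x - 3)/(x - 4)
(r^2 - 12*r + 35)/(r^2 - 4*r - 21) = (r - 5)/(r + 3)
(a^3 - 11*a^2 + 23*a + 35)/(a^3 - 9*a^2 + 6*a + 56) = (a^2 - 4*a - 5)/(a^2 - 2*a - 8)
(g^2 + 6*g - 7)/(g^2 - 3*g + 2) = (g + 7)/(g - 2)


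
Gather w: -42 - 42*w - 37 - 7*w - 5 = -49*w - 84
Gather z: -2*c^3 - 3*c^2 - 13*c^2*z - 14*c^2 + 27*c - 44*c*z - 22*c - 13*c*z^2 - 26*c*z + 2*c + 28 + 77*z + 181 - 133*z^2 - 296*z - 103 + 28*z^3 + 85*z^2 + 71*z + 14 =-2*c^3 - 17*c^2 + 7*c + 28*z^3 + z^2*(-13*c - 48) + z*(-13*c^2 - 70*c - 148) + 120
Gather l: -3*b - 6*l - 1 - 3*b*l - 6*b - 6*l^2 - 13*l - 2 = -9*b - 6*l^2 + l*(-3*b - 19) - 3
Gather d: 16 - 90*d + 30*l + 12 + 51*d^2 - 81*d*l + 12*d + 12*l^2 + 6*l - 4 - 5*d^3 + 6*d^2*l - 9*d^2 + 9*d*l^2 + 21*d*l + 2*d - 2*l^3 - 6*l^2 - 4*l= -5*d^3 + d^2*(6*l + 42) + d*(9*l^2 - 60*l - 76) - 2*l^3 + 6*l^2 + 32*l + 24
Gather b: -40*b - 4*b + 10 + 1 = 11 - 44*b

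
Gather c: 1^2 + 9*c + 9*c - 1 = 18*c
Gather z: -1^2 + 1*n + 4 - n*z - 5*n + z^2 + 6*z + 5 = -4*n + z^2 + z*(6 - n) + 8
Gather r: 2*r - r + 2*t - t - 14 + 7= r + t - 7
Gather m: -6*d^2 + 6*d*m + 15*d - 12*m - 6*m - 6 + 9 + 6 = -6*d^2 + 15*d + m*(6*d - 18) + 9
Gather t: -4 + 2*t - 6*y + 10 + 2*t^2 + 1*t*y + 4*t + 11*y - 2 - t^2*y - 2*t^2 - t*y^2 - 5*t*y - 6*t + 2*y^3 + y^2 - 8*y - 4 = -t^2*y + t*(-y^2 - 4*y) + 2*y^3 + y^2 - 3*y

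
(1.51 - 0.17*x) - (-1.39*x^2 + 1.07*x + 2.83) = 1.39*x^2 - 1.24*x - 1.32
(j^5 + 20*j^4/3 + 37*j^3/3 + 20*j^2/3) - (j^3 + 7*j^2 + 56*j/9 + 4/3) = j^5 + 20*j^4/3 + 34*j^3/3 - j^2/3 - 56*j/9 - 4/3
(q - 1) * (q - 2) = q^2 - 3*q + 2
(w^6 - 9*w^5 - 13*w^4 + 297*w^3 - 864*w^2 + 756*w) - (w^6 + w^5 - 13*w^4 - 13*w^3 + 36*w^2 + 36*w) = -10*w^5 + 310*w^3 - 900*w^2 + 720*w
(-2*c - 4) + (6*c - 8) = 4*c - 12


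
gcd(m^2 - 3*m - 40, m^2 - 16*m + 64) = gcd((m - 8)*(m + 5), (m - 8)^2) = m - 8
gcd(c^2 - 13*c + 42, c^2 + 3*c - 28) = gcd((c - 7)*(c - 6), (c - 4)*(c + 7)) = 1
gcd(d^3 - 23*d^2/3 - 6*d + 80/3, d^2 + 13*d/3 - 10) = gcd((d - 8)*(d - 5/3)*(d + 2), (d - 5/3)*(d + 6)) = d - 5/3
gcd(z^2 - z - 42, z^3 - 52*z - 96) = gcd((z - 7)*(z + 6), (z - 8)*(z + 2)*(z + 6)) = z + 6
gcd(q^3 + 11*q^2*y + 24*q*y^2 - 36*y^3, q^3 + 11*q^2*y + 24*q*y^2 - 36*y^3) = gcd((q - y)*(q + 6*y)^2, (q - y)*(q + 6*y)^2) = -q^3 - 11*q^2*y - 24*q*y^2 + 36*y^3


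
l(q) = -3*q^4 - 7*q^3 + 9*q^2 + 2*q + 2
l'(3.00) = -457.00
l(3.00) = -343.00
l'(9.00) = -10285.00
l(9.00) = -24037.00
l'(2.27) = -205.72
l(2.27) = -108.62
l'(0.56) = 3.39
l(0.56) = 4.42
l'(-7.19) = 3247.30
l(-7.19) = -4962.71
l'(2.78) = -368.08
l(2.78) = -252.46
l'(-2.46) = 9.28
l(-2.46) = 45.89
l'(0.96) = -10.69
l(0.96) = 3.47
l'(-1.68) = -30.61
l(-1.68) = 33.34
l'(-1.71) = -30.18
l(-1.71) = 34.25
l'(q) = -12*q^3 - 21*q^2 + 18*q + 2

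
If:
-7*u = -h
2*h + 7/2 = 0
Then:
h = -7/4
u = -1/4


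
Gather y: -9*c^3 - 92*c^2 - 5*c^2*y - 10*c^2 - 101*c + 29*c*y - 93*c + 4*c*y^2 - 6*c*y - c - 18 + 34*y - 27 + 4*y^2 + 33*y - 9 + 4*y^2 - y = -9*c^3 - 102*c^2 - 195*c + y^2*(4*c + 8) + y*(-5*c^2 + 23*c + 66) - 54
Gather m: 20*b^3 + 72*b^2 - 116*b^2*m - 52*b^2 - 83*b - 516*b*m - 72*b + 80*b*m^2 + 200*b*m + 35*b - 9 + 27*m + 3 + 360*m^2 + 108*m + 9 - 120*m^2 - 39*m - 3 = 20*b^3 + 20*b^2 - 120*b + m^2*(80*b + 240) + m*(-116*b^2 - 316*b + 96)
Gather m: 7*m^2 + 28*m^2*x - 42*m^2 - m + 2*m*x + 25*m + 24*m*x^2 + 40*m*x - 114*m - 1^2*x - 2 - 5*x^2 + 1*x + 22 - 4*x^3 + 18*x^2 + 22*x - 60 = m^2*(28*x - 35) + m*(24*x^2 + 42*x - 90) - 4*x^3 + 13*x^2 + 22*x - 40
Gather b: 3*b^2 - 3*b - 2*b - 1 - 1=3*b^2 - 5*b - 2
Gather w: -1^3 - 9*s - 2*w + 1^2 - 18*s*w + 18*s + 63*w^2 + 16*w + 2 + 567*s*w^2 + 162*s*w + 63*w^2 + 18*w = 9*s + w^2*(567*s + 126) + w*(144*s + 32) + 2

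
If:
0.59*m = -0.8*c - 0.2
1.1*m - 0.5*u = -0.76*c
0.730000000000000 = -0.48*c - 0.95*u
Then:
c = 0.02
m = -0.37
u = -0.78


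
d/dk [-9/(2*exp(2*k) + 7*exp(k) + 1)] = (36*exp(k) + 63)*exp(k)/(2*exp(2*k) + 7*exp(k) + 1)^2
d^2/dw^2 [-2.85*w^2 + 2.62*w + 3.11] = -5.70000000000000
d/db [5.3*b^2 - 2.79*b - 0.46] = 10.6*b - 2.79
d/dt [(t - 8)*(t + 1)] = 2*t - 7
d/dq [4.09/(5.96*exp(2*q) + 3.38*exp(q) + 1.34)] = (-48.7528*exp(q) - 13.8242)*exp(q)/(5.96*exp(2*q) + 3.38*exp(q) + 1.34)^2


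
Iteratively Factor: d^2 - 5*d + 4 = (d - 1)*(d - 4)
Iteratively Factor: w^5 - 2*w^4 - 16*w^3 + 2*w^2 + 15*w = (w + 1)*(w^4 - 3*w^3 - 13*w^2 + 15*w) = w*(w + 1)*(w^3 - 3*w^2 - 13*w + 15) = w*(w - 5)*(w + 1)*(w^2 + 2*w - 3) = w*(w - 5)*(w + 1)*(w + 3)*(w - 1)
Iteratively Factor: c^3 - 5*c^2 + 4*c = (c)*(c^2 - 5*c + 4) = c*(c - 1)*(c - 4)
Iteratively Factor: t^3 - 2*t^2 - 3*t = (t + 1)*(t^2 - 3*t) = (t - 3)*(t + 1)*(t)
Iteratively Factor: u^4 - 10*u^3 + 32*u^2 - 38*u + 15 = (u - 3)*(u^3 - 7*u^2 + 11*u - 5) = (u - 3)*(u - 1)*(u^2 - 6*u + 5) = (u - 3)*(u - 1)^2*(u - 5)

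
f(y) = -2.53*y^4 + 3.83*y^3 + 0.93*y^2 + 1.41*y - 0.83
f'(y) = -10.12*y^3 + 11.49*y^2 + 1.86*y + 1.41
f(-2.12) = -87.24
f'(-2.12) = 145.53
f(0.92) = 2.42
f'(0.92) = 4.97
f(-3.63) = -616.18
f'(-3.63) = 630.12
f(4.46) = -637.32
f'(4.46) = -659.55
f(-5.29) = -2530.51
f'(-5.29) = 1811.23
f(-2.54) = -166.48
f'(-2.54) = 236.65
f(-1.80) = -49.25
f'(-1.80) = 94.31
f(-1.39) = -20.72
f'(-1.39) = 48.20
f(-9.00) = -19329.59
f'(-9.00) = 8292.84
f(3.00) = -89.75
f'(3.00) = -162.84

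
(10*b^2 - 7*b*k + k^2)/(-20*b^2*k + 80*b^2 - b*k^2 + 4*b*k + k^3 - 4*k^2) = (-2*b + k)/(4*b*k - 16*b + k^2 - 4*k)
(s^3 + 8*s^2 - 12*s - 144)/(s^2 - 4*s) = s + 12 + 36/s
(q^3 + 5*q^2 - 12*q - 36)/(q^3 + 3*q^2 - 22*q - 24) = (q^2 - q - 6)/(q^2 - 3*q - 4)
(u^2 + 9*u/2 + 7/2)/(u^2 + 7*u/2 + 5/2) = (2*u + 7)/(2*u + 5)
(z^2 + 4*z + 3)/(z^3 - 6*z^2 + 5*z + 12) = (z + 3)/(z^2 - 7*z + 12)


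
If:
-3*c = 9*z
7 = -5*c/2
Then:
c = -14/5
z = 14/15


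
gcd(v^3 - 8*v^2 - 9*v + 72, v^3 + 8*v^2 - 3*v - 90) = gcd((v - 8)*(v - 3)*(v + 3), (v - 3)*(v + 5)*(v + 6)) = v - 3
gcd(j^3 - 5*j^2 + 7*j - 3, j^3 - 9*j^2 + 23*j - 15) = j^2 - 4*j + 3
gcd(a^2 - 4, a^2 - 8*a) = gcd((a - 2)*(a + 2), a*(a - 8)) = 1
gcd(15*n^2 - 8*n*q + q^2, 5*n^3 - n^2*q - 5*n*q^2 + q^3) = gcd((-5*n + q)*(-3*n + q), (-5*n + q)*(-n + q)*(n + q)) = -5*n + q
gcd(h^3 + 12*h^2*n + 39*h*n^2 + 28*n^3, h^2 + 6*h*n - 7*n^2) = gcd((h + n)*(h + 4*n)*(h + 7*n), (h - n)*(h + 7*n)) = h + 7*n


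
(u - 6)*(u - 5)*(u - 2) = u^3 - 13*u^2 + 52*u - 60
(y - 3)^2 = y^2 - 6*y + 9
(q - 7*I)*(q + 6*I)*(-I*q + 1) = -I*q^3 - 43*I*q + 42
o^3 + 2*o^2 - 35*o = o*(o - 5)*(o + 7)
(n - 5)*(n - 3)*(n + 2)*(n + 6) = n^4 - 37*n^2 + 24*n + 180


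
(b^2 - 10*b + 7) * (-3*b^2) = -3*b^4 + 30*b^3 - 21*b^2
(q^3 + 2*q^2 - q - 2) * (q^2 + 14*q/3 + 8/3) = q^5 + 20*q^4/3 + 11*q^3 - 4*q^2/3 - 12*q - 16/3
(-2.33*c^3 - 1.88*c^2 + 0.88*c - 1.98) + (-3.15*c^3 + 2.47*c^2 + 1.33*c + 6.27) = -5.48*c^3 + 0.59*c^2 + 2.21*c + 4.29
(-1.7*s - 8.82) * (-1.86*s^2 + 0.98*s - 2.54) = 3.162*s^3 + 14.7392*s^2 - 4.3256*s + 22.4028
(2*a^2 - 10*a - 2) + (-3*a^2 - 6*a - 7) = -a^2 - 16*a - 9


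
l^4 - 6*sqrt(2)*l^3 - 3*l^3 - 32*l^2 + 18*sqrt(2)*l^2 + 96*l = l*(l - 3)*(l - 8*sqrt(2))*(l + 2*sqrt(2))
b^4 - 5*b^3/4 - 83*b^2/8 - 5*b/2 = b*(b - 4)*(b + 1/4)*(b + 5/2)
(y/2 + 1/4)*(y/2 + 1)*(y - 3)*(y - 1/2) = y^4/4 - y^3/4 - 25*y^2/16 + y/16 + 3/8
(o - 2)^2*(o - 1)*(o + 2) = o^4 - 3*o^3 - 2*o^2 + 12*o - 8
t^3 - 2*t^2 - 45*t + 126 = (t - 6)*(t - 3)*(t + 7)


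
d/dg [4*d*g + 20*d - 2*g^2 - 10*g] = 4*d - 4*g - 10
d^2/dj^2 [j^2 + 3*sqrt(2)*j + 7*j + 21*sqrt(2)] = 2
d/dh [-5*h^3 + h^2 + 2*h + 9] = -15*h^2 + 2*h + 2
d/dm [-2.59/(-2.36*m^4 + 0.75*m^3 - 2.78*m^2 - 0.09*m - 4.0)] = (-24.4496*m^3 + 5.8275*m^2 - 14.4004*m - 0.2331)/(2.36*m^4 - 0.75*m^3 + 2.78*m^2 + 0.09*m + 4.0)^2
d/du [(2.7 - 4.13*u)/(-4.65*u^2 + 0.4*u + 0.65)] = (-19.2045*u^2 + 25.11*u - 3.7645)/(21.6225*u^4 - 3.72*u^3 - 5.885*u^2 + 0.52*u + 0.4225)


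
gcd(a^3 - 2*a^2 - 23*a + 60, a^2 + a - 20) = a^2 + a - 20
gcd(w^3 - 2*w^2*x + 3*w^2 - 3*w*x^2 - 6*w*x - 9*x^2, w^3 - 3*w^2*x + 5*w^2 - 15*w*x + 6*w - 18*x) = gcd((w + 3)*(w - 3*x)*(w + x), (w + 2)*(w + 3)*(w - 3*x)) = -w^2 + 3*w*x - 3*w + 9*x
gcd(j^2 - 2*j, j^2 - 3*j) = j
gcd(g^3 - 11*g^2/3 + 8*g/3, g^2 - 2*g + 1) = g - 1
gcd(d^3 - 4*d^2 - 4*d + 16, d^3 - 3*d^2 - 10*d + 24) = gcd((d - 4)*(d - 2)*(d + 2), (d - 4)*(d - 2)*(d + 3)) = d^2 - 6*d + 8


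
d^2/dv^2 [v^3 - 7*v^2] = 6*v - 14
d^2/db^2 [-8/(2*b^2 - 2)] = 8*(-3*b^2 - 1)/(b^2 - 1)^3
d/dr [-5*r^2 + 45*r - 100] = 45 - 10*r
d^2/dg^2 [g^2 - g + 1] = 2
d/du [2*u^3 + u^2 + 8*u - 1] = 6*u^2 + 2*u + 8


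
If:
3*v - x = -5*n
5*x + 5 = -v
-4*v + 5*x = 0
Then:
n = 11/25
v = -1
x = -4/5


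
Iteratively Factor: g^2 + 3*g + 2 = (g + 2)*(g + 1)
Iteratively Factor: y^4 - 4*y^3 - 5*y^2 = (y)*(y^3 - 4*y^2 - 5*y) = y*(y - 5)*(y^2 + y) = y^2*(y - 5)*(y + 1)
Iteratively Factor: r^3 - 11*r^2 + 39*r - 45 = (r - 3)*(r^2 - 8*r + 15) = (r - 3)^2*(r - 5)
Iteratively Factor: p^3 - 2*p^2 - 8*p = (p + 2)*(p^2 - 4*p) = p*(p + 2)*(p - 4)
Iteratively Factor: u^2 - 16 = (u + 4)*(u - 4)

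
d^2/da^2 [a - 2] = 0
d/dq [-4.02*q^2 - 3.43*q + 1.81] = -8.04*q - 3.43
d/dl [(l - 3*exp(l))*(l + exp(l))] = -2*l*exp(l) + 2*l - 6*exp(2*l) - 2*exp(l)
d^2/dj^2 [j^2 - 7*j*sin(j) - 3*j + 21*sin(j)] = 7*j*sin(j) - 21*sin(j) - 14*cos(j) + 2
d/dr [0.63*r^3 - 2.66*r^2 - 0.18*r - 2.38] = 1.89*r^2 - 5.32*r - 0.18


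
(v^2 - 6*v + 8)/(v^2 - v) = (v^2 - 6*v + 8)/(v*(v - 1))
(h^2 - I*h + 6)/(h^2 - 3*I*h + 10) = (h - 3*I)/(h - 5*I)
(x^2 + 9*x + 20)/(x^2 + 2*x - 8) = (x + 5)/(x - 2)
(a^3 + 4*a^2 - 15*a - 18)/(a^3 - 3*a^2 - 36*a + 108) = (a + 1)/(a - 6)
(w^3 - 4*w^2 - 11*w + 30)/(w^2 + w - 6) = w - 5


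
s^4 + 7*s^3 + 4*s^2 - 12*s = s*(s - 1)*(s + 2)*(s + 6)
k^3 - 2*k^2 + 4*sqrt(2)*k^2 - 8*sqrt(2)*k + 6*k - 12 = (k - 2)*(k + sqrt(2))*(k + 3*sqrt(2))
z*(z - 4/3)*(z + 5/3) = z^3 + z^2/3 - 20*z/9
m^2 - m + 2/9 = (m - 2/3)*(m - 1/3)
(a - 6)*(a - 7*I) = a^2 - 6*a - 7*I*a + 42*I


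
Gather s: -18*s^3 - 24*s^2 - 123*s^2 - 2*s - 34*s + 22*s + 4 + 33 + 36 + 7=-18*s^3 - 147*s^2 - 14*s + 80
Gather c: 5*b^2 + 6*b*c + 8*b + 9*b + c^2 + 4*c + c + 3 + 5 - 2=5*b^2 + 17*b + c^2 + c*(6*b + 5) + 6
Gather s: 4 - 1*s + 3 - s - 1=6 - 2*s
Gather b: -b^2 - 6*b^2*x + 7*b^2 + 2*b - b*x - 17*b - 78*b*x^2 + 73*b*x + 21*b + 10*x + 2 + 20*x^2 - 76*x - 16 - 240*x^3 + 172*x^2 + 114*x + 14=b^2*(6 - 6*x) + b*(-78*x^2 + 72*x + 6) - 240*x^3 + 192*x^2 + 48*x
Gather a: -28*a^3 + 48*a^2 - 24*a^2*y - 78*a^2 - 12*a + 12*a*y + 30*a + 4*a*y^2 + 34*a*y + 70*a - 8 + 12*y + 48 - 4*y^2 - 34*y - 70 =-28*a^3 + a^2*(-24*y - 30) + a*(4*y^2 + 46*y + 88) - 4*y^2 - 22*y - 30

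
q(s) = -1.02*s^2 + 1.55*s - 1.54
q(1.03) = -1.03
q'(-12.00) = 26.03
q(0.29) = -1.18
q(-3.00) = -15.37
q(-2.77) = -13.66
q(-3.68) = -21.06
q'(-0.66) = 2.90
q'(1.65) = -1.82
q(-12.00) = -167.02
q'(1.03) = -0.55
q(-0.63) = -2.92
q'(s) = 1.55 - 2.04*s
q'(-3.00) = 7.67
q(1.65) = -1.76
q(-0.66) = -3.01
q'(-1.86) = 5.34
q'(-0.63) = 2.84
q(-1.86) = -7.95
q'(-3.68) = 9.06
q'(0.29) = 0.96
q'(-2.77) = 7.20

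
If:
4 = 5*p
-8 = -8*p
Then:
No Solution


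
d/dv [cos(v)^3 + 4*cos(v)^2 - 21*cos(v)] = (-3*cos(v)^2 - 8*cos(v) + 21)*sin(v)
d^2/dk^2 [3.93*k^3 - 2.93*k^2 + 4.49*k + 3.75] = 23.58*k - 5.86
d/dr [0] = 0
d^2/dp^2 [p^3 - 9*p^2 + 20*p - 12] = 6*p - 18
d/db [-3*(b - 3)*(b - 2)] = 15 - 6*b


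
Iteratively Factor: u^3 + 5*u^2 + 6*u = (u + 3)*(u^2 + 2*u) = u*(u + 3)*(u + 2)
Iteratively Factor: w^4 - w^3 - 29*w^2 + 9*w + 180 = (w + 4)*(w^3 - 5*w^2 - 9*w + 45) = (w + 3)*(w + 4)*(w^2 - 8*w + 15) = (w - 5)*(w + 3)*(w + 4)*(w - 3)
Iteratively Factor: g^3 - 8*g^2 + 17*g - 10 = (g - 2)*(g^2 - 6*g + 5) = (g - 2)*(g - 1)*(g - 5)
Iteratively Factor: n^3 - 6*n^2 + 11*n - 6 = (n - 2)*(n^2 - 4*n + 3) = (n - 3)*(n - 2)*(n - 1)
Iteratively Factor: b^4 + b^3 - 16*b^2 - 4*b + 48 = (b - 3)*(b^3 + 4*b^2 - 4*b - 16) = (b - 3)*(b + 4)*(b^2 - 4) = (b - 3)*(b - 2)*(b + 4)*(b + 2)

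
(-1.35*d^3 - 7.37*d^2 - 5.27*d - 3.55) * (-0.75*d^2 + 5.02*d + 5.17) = 1.0125*d^5 - 1.2495*d^4 - 40.0244*d^3 - 61.8958*d^2 - 45.0669*d - 18.3535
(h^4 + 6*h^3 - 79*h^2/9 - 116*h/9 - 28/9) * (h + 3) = h^5 + 9*h^4 + 83*h^3/9 - 353*h^2/9 - 376*h/9 - 28/3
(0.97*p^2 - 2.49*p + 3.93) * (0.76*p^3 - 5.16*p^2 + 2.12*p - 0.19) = 0.7372*p^5 - 6.8976*p^4 + 17.8916*p^3 - 25.7419*p^2 + 8.8047*p - 0.7467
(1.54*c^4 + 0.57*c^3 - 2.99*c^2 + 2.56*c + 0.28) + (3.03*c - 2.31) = 1.54*c^4 + 0.57*c^3 - 2.99*c^2 + 5.59*c - 2.03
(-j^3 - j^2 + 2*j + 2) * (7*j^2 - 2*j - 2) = -7*j^5 - 5*j^4 + 18*j^3 + 12*j^2 - 8*j - 4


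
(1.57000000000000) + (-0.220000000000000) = 1.35000000000000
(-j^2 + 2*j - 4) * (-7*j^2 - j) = 7*j^4 - 13*j^3 + 26*j^2 + 4*j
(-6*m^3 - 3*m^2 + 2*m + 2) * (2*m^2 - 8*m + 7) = -12*m^5 + 42*m^4 - 14*m^3 - 33*m^2 - 2*m + 14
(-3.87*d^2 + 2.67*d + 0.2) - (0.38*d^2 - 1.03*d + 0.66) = -4.25*d^2 + 3.7*d - 0.46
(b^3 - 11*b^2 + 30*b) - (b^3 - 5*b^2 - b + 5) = -6*b^2 + 31*b - 5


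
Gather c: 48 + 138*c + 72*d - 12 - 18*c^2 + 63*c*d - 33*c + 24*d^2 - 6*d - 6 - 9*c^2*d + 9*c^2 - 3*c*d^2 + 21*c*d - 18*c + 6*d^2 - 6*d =c^2*(-9*d - 9) + c*(-3*d^2 + 84*d + 87) + 30*d^2 + 60*d + 30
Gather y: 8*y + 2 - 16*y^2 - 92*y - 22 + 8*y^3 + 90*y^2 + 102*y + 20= 8*y^3 + 74*y^2 + 18*y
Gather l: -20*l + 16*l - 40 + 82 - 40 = 2 - 4*l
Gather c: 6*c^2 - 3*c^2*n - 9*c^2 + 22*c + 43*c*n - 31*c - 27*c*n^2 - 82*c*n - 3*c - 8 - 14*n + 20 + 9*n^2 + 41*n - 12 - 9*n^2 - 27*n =c^2*(-3*n - 3) + c*(-27*n^2 - 39*n - 12)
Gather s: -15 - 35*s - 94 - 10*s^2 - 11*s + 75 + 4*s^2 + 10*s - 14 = -6*s^2 - 36*s - 48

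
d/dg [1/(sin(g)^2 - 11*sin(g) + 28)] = (11 - 2*sin(g))*cos(g)/(sin(g)^2 - 11*sin(g) + 28)^2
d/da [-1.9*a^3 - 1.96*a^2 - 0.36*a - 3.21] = -5.7*a^2 - 3.92*a - 0.36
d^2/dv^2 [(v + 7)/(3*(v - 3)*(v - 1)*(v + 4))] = 2*(3*v^5 + 42*v^4 + 13*v^3 - 345*v^2 - 252*v + 1339)/(3*(v^9 - 39*v^7 + 36*v^6 + 507*v^5 - 936*v^4 - 1765*v^3 + 6084*v^2 - 5616*v + 1728))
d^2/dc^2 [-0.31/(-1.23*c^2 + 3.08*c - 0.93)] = (-0.937998*c^2 + 2.348808*c + 0.31*(2.46*c - 3.08)*(4.92*c - 6.16) - 0.709218)/(1.23*c^2 - 3.08*c + 0.93)^3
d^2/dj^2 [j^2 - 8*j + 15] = 2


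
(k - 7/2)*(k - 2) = k^2 - 11*k/2 + 7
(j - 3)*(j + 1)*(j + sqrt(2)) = j^3 - 2*j^2 + sqrt(2)*j^2 - 3*j - 2*sqrt(2)*j - 3*sqrt(2)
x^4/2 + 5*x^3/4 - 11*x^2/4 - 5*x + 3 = (x/2 + 1)*(x - 2)*(x - 1/2)*(x + 3)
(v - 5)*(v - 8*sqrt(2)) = v^2 - 8*sqrt(2)*v - 5*v + 40*sqrt(2)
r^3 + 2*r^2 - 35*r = r*(r - 5)*(r + 7)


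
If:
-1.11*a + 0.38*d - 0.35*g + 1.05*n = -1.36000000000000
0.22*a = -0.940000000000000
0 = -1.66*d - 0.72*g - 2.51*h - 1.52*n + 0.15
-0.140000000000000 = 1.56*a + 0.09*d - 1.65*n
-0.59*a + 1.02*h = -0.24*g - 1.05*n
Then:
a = -4.27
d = 0.81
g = 6.58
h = 0.01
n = -3.91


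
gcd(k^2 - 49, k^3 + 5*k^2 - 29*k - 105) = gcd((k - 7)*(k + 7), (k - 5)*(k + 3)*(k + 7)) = k + 7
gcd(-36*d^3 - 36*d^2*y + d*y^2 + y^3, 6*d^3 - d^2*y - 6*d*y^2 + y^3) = -6*d^2 - 5*d*y + y^2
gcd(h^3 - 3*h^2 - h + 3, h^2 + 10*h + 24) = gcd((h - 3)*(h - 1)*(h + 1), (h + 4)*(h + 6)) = 1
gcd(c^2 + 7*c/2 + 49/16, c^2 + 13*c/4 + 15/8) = 1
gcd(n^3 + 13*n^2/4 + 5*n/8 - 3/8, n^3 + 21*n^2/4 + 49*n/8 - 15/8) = n^2 + 11*n/4 - 3/4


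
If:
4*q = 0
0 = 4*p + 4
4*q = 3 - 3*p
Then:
No Solution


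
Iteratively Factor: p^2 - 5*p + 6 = (p - 2)*(p - 3)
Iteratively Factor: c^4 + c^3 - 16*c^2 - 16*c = (c + 4)*(c^3 - 3*c^2 - 4*c) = (c + 1)*(c + 4)*(c^2 - 4*c) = (c - 4)*(c + 1)*(c + 4)*(c)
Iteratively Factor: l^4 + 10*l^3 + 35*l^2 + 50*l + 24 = (l + 3)*(l^3 + 7*l^2 + 14*l + 8) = (l + 3)*(l + 4)*(l^2 + 3*l + 2) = (l + 2)*(l + 3)*(l + 4)*(l + 1)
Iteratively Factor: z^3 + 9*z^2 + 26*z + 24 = (z + 2)*(z^2 + 7*z + 12) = (z + 2)*(z + 3)*(z + 4)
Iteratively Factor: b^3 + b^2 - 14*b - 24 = (b + 2)*(b^2 - b - 12) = (b - 4)*(b + 2)*(b + 3)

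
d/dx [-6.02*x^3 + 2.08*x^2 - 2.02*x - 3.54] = -18.06*x^2 + 4.16*x - 2.02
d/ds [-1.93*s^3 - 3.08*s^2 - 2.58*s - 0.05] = -5.79*s^2 - 6.16*s - 2.58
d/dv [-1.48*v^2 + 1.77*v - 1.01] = 1.77 - 2.96*v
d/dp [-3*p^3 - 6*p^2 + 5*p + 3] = -9*p^2 - 12*p + 5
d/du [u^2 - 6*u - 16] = 2*u - 6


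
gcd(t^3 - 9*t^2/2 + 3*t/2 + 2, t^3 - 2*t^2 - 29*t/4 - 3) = t^2 - 7*t/2 - 2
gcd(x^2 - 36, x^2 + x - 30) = x + 6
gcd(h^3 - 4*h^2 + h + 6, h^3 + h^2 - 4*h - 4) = h^2 - h - 2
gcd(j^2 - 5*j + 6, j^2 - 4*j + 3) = j - 3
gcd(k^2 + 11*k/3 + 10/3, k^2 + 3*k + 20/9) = k + 5/3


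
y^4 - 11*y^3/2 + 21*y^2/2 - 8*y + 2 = (y - 2)^2*(y - 1)*(y - 1/2)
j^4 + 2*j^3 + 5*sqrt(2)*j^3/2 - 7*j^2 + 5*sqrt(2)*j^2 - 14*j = j*(j + 2)*(j - sqrt(2))*(j + 7*sqrt(2)/2)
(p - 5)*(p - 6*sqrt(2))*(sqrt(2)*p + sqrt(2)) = sqrt(2)*p^3 - 12*p^2 - 4*sqrt(2)*p^2 - 5*sqrt(2)*p + 48*p + 60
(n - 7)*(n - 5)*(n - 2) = n^3 - 14*n^2 + 59*n - 70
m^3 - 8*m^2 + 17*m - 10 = (m - 5)*(m - 2)*(m - 1)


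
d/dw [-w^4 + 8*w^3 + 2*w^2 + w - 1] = -4*w^3 + 24*w^2 + 4*w + 1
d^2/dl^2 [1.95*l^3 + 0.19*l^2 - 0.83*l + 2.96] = 11.7*l + 0.38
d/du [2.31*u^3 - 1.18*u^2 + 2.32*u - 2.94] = 6.93*u^2 - 2.36*u + 2.32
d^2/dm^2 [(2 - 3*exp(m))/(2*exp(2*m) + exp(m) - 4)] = (-12*exp(4*m) + 38*exp(3*m) - 132*exp(2*m) + 54*exp(m) - 40)*exp(m)/(8*exp(6*m) + 12*exp(5*m) - 42*exp(4*m) - 47*exp(3*m) + 84*exp(2*m) + 48*exp(m) - 64)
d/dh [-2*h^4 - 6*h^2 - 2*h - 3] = -8*h^3 - 12*h - 2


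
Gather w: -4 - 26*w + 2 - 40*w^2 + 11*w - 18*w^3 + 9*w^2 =-18*w^3 - 31*w^2 - 15*w - 2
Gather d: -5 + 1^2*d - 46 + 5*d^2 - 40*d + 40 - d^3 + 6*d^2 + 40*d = -d^3 + 11*d^2 + d - 11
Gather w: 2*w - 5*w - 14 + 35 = 21 - 3*w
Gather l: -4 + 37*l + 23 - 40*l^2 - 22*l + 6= -40*l^2 + 15*l + 25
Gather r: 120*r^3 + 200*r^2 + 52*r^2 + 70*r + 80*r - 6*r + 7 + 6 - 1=120*r^3 + 252*r^2 + 144*r + 12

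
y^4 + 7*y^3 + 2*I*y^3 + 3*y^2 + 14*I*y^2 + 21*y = y*(y + 7)*(y - I)*(y + 3*I)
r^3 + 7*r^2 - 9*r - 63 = (r - 3)*(r + 3)*(r + 7)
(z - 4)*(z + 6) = z^2 + 2*z - 24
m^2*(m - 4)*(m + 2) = m^4 - 2*m^3 - 8*m^2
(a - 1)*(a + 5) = a^2 + 4*a - 5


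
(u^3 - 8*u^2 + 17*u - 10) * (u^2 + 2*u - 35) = u^5 - 6*u^4 - 34*u^3 + 304*u^2 - 615*u + 350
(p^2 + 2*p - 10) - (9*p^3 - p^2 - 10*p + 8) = -9*p^3 + 2*p^2 + 12*p - 18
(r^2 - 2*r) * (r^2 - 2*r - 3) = r^4 - 4*r^3 + r^2 + 6*r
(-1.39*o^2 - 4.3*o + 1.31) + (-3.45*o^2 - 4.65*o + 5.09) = -4.84*o^2 - 8.95*o + 6.4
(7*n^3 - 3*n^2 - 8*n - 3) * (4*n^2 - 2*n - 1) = 28*n^5 - 26*n^4 - 33*n^3 + 7*n^2 + 14*n + 3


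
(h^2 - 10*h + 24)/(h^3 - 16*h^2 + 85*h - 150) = (h - 4)/(h^2 - 10*h + 25)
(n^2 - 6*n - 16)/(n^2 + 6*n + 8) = (n - 8)/(n + 4)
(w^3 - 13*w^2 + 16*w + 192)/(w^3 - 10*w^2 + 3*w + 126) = (w^2 - 16*w + 64)/(w^2 - 13*w + 42)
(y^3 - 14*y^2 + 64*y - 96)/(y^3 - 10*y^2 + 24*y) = (y - 4)/y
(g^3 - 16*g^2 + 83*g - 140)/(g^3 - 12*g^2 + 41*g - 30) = (g^2 - 11*g + 28)/(g^2 - 7*g + 6)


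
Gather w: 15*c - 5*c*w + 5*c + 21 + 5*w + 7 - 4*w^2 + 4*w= 20*c - 4*w^2 + w*(9 - 5*c) + 28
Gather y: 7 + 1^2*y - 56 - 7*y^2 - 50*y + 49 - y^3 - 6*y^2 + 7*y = -y^3 - 13*y^2 - 42*y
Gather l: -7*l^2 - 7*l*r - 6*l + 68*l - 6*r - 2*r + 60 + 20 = -7*l^2 + l*(62 - 7*r) - 8*r + 80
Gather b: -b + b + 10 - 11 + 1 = 0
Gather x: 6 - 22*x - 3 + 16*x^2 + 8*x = 16*x^2 - 14*x + 3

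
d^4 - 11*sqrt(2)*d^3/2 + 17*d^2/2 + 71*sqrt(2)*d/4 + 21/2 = (d - 7*sqrt(2)/2)*(d - 3*sqrt(2))*(sqrt(2)*d/2 + 1/2)*(sqrt(2)*d + 1)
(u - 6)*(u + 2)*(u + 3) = u^3 - u^2 - 24*u - 36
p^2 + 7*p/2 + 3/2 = (p + 1/2)*(p + 3)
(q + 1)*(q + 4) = q^2 + 5*q + 4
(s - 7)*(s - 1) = s^2 - 8*s + 7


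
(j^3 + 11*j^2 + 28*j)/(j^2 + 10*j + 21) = j*(j + 4)/(j + 3)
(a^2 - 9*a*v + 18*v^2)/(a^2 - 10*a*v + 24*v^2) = (-a + 3*v)/(-a + 4*v)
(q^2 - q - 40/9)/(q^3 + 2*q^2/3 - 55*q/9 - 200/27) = 3/(3*q + 5)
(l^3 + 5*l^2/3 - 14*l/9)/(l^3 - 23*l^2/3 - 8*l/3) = (-9*l^2 - 15*l + 14)/(3*(-3*l^2 + 23*l + 8))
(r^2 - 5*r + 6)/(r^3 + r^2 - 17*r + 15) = (r - 2)/(r^2 + 4*r - 5)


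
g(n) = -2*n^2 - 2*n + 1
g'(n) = -4*n - 2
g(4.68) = -52.16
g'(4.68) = -20.72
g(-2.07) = -3.43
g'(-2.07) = 6.28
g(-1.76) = -1.68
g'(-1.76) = 5.04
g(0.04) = 0.92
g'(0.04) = -2.16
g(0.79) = -1.83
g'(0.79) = -5.16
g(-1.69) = -1.33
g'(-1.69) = 4.76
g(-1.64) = -1.10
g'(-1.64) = 4.56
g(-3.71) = -19.11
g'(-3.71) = 12.84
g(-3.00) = -11.00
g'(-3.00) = 10.00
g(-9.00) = -143.00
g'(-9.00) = 34.00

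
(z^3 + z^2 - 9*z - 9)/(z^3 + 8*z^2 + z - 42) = (z^2 - 2*z - 3)/(z^2 + 5*z - 14)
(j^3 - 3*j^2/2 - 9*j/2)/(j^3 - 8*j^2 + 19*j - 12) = j*(2*j + 3)/(2*(j^2 - 5*j + 4))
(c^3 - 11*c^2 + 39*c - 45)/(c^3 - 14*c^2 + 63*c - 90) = (c - 3)/(c - 6)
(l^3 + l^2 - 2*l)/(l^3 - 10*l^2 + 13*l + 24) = l*(l^2 + l - 2)/(l^3 - 10*l^2 + 13*l + 24)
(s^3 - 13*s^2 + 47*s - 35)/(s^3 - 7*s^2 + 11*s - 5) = (s - 7)/(s - 1)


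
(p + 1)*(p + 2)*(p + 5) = p^3 + 8*p^2 + 17*p + 10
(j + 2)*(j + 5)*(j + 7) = j^3 + 14*j^2 + 59*j + 70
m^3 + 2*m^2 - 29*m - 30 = (m - 5)*(m + 1)*(m + 6)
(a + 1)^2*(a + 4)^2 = a^4 + 10*a^3 + 33*a^2 + 40*a + 16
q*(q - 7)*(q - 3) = q^3 - 10*q^2 + 21*q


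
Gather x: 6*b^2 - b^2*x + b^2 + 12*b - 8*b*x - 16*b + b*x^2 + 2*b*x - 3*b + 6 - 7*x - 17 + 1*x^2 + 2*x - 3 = 7*b^2 - 7*b + x^2*(b + 1) + x*(-b^2 - 6*b - 5) - 14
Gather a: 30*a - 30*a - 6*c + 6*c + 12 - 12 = 0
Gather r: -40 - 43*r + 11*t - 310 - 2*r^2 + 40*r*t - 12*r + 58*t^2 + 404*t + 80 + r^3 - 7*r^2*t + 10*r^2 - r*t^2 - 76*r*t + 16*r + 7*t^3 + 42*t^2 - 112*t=r^3 + r^2*(8 - 7*t) + r*(-t^2 - 36*t - 39) + 7*t^3 + 100*t^2 + 303*t - 270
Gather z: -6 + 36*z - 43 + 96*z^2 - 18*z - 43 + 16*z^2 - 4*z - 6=112*z^2 + 14*z - 98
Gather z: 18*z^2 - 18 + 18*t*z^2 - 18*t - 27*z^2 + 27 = -18*t + z^2*(18*t - 9) + 9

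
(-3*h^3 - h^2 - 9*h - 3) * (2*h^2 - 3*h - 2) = -6*h^5 + 7*h^4 - 9*h^3 + 23*h^2 + 27*h + 6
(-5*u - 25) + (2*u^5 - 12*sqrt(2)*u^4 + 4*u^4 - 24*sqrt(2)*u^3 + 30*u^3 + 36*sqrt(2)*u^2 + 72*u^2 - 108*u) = 2*u^5 - 12*sqrt(2)*u^4 + 4*u^4 - 24*sqrt(2)*u^3 + 30*u^3 + 36*sqrt(2)*u^2 + 72*u^2 - 113*u - 25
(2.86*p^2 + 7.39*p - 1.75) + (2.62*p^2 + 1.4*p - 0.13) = 5.48*p^2 + 8.79*p - 1.88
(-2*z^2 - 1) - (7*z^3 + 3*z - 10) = -7*z^3 - 2*z^2 - 3*z + 9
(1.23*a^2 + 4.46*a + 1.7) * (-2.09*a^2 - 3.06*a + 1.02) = -2.5707*a^4 - 13.0852*a^3 - 15.946*a^2 - 0.6528*a + 1.734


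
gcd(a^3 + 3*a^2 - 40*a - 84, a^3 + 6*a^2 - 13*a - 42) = a^2 + 9*a + 14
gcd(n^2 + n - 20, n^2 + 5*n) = n + 5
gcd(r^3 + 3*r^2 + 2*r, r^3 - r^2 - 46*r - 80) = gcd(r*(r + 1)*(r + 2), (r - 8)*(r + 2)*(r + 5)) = r + 2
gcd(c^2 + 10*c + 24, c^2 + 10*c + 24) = c^2 + 10*c + 24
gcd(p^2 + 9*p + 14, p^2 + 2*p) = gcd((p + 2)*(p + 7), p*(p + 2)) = p + 2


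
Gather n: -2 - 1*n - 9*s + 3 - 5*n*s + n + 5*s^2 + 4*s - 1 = -5*n*s + 5*s^2 - 5*s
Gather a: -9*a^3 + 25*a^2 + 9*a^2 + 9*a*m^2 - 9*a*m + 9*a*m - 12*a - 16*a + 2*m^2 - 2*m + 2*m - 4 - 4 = -9*a^3 + 34*a^2 + a*(9*m^2 - 28) + 2*m^2 - 8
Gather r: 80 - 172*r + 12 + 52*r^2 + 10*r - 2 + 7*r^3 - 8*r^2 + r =7*r^3 + 44*r^2 - 161*r + 90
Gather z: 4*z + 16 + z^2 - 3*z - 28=z^2 + z - 12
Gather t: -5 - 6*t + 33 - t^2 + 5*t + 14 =-t^2 - t + 42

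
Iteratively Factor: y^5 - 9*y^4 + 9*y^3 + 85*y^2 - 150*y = (y - 5)*(y^4 - 4*y^3 - 11*y^2 + 30*y) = (y - 5)*(y + 3)*(y^3 - 7*y^2 + 10*y) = y*(y - 5)*(y + 3)*(y^2 - 7*y + 10) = y*(y - 5)*(y - 2)*(y + 3)*(y - 5)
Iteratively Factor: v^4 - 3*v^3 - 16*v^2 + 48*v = (v + 4)*(v^3 - 7*v^2 + 12*v) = (v - 4)*(v + 4)*(v^2 - 3*v) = v*(v - 4)*(v + 4)*(v - 3)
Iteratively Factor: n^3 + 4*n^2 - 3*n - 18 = (n + 3)*(n^2 + n - 6) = (n + 3)^2*(n - 2)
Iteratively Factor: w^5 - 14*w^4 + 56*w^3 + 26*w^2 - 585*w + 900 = (w - 4)*(w^4 - 10*w^3 + 16*w^2 + 90*w - 225) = (w - 5)*(w - 4)*(w^3 - 5*w^2 - 9*w + 45) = (w - 5)*(w - 4)*(w + 3)*(w^2 - 8*w + 15) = (w - 5)^2*(w - 4)*(w + 3)*(w - 3)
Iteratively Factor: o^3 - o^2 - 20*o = (o)*(o^2 - o - 20) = o*(o + 4)*(o - 5)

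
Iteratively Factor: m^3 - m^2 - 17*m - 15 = (m + 1)*(m^2 - 2*m - 15) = (m - 5)*(m + 1)*(m + 3)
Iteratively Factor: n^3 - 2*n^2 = (n - 2)*(n^2) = n*(n - 2)*(n)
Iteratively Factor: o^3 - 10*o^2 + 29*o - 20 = (o - 4)*(o^2 - 6*o + 5) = (o - 4)*(o - 1)*(o - 5)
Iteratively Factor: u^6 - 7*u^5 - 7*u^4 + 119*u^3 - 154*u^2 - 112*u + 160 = (u - 2)*(u^5 - 5*u^4 - 17*u^3 + 85*u^2 + 16*u - 80) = (u - 2)*(u + 4)*(u^4 - 9*u^3 + 19*u^2 + 9*u - 20) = (u - 2)*(u + 1)*(u + 4)*(u^3 - 10*u^2 + 29*u - 20) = (u - 5)*(u - 2)*(u + 1)*(u + 4)*(u^2 - 5*u + 4) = (u - 5)*(u - 4)*(u - 2)*(u + 1)*(u + 4)*(u - 1)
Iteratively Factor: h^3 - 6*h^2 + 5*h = (h - 5)*(h^2 - h) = h*(h - 5)*(h - 1)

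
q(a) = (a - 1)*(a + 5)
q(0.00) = -5.00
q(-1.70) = -8.91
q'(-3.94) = -3.88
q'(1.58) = 7.16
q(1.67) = 4.47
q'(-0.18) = 3.64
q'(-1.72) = 0.56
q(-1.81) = -8.96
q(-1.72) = -8.92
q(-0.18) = -5.69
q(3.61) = 22.47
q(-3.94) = -5.24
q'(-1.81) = 0.38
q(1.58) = 3.82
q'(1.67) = 7.34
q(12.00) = 187.00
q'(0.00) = 4.00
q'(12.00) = 28.00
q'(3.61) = 11.22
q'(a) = 2*a + 4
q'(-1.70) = 0.60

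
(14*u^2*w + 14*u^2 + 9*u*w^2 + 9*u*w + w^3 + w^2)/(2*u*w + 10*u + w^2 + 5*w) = (7*u*w + 7*u + w^2 + w)/(w + 5)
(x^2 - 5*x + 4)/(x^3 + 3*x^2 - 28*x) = (x - 1)/(x*(x + 7))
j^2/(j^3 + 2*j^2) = 1/(j + 2)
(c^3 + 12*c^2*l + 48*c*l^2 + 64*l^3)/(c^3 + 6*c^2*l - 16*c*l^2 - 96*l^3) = (c^2 + 8*c*l + 16*l^2)/(c^2 + 2*c*l - 24*l^2)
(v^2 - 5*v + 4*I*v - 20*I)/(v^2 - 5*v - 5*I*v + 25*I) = (v + 4*I)/(v - 5*I)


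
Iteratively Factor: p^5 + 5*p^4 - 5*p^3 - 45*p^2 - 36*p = (p + 1)*(p^4 + 4*p^3 - 9*p^2 - 36*p) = (p - 3)*(p + 1)*(p^3 + 7*p^2 + 12*p) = p*(p - 3)*(p + 1)*(p^2 + 7*p + 12) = p*(p - 3)*(p + 1)*(p + 4)*(p + 3)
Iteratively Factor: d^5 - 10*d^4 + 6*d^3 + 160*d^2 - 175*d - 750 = (d - 5)*(d^4 - 5*d^3 - 19*d^2 + 65*d + 150) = (d - 5)*(d + 3)*(d^3 - 8*d^2 + 5*d + 50) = (d - 5)^2*(d + 3)*(d^2 - 3*d - 10) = (d - 5)^3*(d + 3)*(d + 2)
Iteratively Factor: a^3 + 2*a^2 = (a)*(a^2 + 2*a) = a^2*(a + 2)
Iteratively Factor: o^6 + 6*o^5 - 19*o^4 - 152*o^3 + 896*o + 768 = (o - 3)*(o^5 + 9*o^4 + 8*o^3 - 128*o^2 - 384*o - 256) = (o - 3)*(o + 4)*(o^4 + 5*o^3 - 12*o^2 - 80*o - 64) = (o - 3)*(o + 4)^2*(o^3 + o^2 - 16*o - 16) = (o - 4)*(o - 3)*(o + 4)^2*(o^2 + 5*o + 4) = (o - 4)*(o - 3)*(o + 4)^3*(o + 1)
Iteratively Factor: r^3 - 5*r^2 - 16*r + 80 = (r - 4)*(r^2 - r - 20) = (r - 4)*(r + 4)*(r - 5)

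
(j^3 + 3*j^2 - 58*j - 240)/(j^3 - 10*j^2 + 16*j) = (j^2 + 11*j + 30)/(j*(j - 2))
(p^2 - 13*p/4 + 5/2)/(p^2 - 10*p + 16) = (p - 5/4)/(p - 8)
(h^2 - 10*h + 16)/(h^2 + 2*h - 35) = (h^2 - 10*h + 16)/(h^2 + 2*h - 35)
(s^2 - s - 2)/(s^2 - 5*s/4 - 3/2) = 4*(s + 1)/(4*s + 3)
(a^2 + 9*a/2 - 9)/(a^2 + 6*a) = (a - 3/2)/a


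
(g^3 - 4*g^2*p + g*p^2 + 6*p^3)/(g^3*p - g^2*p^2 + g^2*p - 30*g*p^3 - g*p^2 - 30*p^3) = (-g^3 + 4*g^2*p - g*p^2 - 6*p^3)/(p*(-g^3 + g^2*p - g^2 + 30*g*p^2 + g*p + 30*p^2))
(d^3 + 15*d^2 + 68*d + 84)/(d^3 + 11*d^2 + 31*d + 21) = (d^2 + 8*d + 12)/(d^2 + 4*d + 3)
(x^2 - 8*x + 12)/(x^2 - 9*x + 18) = (x - 2)/(x - 3)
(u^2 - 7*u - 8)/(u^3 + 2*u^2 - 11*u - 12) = (u - 8)/(u^2 + u - 12)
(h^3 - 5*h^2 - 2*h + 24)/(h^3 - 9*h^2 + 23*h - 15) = (h^2 - 2*h - 8)/(h^2 - 6*h + 5)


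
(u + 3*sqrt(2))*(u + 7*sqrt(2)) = u^2 + 10*sqrt(2)*u + 42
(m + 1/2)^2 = m^2 + m + 1/4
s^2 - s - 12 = (s - 4)*(s + 3)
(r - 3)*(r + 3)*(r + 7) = r^3 + 7*r^2 - 9*r - 63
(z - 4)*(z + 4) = z^2 - 16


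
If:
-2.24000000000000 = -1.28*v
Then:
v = 1.75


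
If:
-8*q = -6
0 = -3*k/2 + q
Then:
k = 1/2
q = 3/4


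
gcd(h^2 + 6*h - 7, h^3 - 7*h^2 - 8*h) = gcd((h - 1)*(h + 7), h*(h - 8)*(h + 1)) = 1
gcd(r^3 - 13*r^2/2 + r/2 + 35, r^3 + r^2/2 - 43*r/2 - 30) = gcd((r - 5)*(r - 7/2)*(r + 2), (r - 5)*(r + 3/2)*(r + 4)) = r - 5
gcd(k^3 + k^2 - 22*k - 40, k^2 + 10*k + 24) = k + 4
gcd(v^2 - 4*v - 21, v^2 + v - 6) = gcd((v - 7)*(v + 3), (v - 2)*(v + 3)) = v + 3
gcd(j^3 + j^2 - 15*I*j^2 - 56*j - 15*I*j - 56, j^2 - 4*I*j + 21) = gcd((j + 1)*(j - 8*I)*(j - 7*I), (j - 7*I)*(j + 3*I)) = j - 7*I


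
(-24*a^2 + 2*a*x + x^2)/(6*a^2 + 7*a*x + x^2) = (-4*a + x)/(a + x)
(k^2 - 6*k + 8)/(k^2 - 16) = (k - 2)/(k + 4)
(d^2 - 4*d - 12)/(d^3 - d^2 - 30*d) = (d + 2)/(d*(d + 5))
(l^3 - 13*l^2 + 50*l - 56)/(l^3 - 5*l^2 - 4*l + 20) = (l^2 - 11*l + 28)/(l^2 - 3*l - 10)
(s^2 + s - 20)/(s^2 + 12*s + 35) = (s - 4)/(s + 7)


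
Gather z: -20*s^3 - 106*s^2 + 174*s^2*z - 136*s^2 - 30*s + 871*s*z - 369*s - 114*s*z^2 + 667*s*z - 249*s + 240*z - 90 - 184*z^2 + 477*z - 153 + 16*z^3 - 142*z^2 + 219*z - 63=-20*s^3 - 242*s^2 - 648*s + 16*z^3 + z^2*(-114*s - 326) + z*(174*s^2 + 1538*s + 936) - 306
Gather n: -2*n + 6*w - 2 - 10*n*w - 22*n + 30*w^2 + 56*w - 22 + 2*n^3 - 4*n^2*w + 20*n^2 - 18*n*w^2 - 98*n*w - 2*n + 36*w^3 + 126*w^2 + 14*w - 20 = 2*n^3 + n^2*(20 - 4*w) + n*(-18*w^2 - 108*w - 26) + 36*w^3 + 156*w^2 + 76*w - 44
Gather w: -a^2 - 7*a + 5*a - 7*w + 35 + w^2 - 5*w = -a^2 - 2*a + w^2 - 12*w + 35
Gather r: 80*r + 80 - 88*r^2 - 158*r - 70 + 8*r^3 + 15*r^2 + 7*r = 8*r^3 - 73*r^2 - 71*r + 10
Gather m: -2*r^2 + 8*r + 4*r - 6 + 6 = -2*r^2 + 12*r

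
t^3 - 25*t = t*(t - 5)*(t + 5)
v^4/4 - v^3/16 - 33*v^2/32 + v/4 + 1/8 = (v/4 + 1/2)*(v - 2)*(v - 1/2)*(v + 1/4)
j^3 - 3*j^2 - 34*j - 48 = (j - 8)*(j + 2)*(j + 3)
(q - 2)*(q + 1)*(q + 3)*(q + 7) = q^4 + 9*q^3 + 9*q^2 - 41*q - 42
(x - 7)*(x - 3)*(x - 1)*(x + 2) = x^4 - 9*x^3 + 9*x^2 + 41*x - 42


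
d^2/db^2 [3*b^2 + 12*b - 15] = 6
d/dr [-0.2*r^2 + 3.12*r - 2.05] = 3.12 - 0.4*r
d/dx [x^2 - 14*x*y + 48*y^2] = 2*x - 14*y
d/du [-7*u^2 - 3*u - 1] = -14*u - 3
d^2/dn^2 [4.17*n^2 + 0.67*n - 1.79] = 8.34000000000000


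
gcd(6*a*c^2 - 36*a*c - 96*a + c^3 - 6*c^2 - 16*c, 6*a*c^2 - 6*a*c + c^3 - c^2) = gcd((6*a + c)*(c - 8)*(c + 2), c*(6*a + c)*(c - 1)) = 6*a + c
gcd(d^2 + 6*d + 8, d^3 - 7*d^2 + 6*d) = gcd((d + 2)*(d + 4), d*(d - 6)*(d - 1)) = 1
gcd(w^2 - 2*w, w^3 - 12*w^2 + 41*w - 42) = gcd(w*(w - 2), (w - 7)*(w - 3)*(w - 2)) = w - 2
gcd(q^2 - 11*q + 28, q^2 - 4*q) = q - 4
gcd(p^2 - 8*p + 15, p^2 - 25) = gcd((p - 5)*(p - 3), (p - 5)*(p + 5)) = p - 5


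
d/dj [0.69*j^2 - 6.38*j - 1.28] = 1.38*j - 6.38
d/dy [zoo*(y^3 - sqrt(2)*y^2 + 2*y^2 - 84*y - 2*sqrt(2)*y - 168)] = nan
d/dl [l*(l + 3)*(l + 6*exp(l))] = 6*l^2*exp(l) + 3*l^2 + 30*l*exp(l) + 6*l + 18*exp(l)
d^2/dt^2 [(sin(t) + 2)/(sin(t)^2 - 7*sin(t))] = (-sin(t)^2 - 15*sin(t) + 44 - 86/sin(t) - 84/sin(t)^2 + 196/sin(t)^3)/(sin(t) - 7)^3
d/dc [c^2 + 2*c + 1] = 2*c + 2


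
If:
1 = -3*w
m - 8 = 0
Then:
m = 8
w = -1/3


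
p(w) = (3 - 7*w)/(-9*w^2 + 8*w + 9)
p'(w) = (3 - 7*w)*(18*w - 8)/(-9*w^2 + 8*w + 9)^2 - 7/(-9*w^2 + 8*w + 9)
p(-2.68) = -0.28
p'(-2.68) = -0.12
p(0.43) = -0.00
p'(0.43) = -0.65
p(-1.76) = -0.46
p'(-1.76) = -0.35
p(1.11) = -0.70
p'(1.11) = -2.27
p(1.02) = -0.53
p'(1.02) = -1.60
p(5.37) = 0.17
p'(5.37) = -0.04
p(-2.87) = -0.26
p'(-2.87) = -0.10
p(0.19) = 0.16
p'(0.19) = -0.76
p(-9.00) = -0.08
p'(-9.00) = -0.00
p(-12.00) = -0.06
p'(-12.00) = -0.00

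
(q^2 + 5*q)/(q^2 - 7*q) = (q + 5)/(q - 7)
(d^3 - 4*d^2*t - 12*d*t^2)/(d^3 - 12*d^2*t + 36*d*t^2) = (-d - 2*t)/(-d + 6*t)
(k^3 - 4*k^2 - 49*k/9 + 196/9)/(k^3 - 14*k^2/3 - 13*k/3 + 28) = (k - 7/3)/(k - 3)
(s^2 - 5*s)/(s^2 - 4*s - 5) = s/(s + 1)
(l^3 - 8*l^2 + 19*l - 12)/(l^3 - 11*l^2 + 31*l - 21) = (l - 4)/(l - 7)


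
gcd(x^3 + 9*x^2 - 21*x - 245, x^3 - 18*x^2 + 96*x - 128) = 1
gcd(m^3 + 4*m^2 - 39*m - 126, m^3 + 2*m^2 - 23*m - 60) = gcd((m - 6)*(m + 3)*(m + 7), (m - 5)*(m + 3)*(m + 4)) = m + 3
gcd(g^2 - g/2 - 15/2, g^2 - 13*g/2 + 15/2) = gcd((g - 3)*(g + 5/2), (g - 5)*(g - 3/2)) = 1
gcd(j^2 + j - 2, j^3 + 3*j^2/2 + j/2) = 1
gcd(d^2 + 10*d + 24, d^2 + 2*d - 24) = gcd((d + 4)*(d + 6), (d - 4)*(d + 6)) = d + 6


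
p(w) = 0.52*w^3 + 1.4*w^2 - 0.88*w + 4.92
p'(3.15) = 23.42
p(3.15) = 32.29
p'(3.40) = 26.67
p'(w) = 1.56*w^2 + 2.8*w - 0.88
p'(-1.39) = -1.76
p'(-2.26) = 0.76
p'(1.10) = 4.09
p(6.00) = 162.36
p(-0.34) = 5.36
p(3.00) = 28.92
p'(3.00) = 21.56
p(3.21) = 33.72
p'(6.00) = 72.08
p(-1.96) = 8.11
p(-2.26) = 8.06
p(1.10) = 6.34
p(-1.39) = 7.45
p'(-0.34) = -1.65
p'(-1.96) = -0.38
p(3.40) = 38.55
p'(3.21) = 24.18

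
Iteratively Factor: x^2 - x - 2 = (x - 2)*(x + 1)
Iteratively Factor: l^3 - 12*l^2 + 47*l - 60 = (l - 3)*(l^2 - 9*l + 20) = (l - 5)*(l - 3)*(l - 4)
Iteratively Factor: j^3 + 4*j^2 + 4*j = (j + 2)*(j^2 + 2*j) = (j + 2)^2*(j)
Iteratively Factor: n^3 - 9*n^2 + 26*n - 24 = (n - 3)*(n^2 - 6*n + 8) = (n - 4)*(n - 3)*(n - 2)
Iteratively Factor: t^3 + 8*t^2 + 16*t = (t + 4)*(t^2 + 4*t) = t*(t + 4)*(t + 4)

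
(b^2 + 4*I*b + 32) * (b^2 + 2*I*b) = b^4 + 6*I*b^3 + 24*b^2 + 64*I*b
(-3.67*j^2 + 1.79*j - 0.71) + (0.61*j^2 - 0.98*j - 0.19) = -3.06*j^2 + 0.81*j - 0.9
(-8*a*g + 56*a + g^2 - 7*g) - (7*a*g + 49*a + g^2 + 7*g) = -15*a*g + 7*a - 14*g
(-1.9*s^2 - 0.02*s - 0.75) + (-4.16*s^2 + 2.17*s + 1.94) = -6.06*s^2 + 2.15*s + 1.19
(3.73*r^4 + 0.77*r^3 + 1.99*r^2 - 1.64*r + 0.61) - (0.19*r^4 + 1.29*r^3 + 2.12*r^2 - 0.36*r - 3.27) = 3.54*r^4 - 0.52*r^3 - 0.13*r^2 - 1.28*r + 3.88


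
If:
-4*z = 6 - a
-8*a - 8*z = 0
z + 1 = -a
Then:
No Solution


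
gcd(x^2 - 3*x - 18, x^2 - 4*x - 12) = x - 6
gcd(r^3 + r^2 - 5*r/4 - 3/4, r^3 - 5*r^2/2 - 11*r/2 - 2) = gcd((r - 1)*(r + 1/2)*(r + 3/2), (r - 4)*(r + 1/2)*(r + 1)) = r + 1/2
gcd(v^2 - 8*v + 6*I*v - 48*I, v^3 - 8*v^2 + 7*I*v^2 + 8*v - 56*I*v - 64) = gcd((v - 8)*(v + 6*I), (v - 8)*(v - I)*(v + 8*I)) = v - 8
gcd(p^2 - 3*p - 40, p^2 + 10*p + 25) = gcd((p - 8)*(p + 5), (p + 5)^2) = p + 5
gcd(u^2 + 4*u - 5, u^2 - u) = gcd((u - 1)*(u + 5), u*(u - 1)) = u - 1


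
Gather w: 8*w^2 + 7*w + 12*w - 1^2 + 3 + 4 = 8*w^2 + 19*w + 6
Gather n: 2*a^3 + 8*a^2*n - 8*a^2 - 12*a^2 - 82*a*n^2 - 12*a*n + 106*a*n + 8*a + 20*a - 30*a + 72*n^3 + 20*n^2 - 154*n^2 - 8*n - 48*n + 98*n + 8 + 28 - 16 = 2*a^3 - 20*a^2 - 2*a + 72*n^3 + n^2*(-82*a - 134) + n*(8*a^2 + 94*a + 42) + 20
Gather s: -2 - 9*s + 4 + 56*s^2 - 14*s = 56*s^2 - 23*s + 2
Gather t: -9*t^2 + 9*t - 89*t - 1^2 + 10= -9*t^2 - 80*t + 9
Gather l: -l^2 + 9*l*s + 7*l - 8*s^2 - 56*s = -l^2 + l*(9*s + 7) - 8*s^2 - 56*s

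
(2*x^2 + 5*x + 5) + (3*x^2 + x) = 5*x^2 + 6*x + 5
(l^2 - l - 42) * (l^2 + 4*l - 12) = l^4 + 3*l^3 - 58*l^2 - 156*l + 504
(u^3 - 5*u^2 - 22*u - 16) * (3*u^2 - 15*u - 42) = 3*u^5 - 30*u^4 - 33*u^3 + 492*u^2 + 1164*u + 672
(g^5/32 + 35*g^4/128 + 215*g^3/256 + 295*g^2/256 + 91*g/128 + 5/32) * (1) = g^5/32 + 35*g^4/128 + 215*g^3/256 + 295*g^2/256 + 91*g/128 + 5/32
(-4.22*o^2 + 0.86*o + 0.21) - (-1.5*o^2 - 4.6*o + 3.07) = -2.72*o^2 + 5.46*o - 2.86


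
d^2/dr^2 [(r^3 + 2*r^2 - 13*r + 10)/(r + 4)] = 2*(r^3 + 12*r^2 + 48*r + 94)/(r^3 + 12*r^2 + 48*r + 64)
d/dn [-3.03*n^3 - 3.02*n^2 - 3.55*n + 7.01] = -9.09*n^2 - 6.04*n - 3.55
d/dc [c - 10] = 1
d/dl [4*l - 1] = 4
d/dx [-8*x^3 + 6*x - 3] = 6 - 24*x^2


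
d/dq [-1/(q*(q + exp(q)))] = (q*(exp(q) + 1) + q + exp(q))/(q^2*(q + exp(q))^2)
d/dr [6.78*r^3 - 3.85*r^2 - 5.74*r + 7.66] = 20.34*r^2 - 7.7*r - 5.74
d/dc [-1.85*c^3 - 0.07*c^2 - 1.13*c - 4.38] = -5.55*c^2 - 0.14*c - 1.13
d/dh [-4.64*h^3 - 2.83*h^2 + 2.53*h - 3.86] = -13.92*h^2 - 5.66*h + 2.53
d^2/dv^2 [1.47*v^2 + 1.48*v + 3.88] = 2.94000000000000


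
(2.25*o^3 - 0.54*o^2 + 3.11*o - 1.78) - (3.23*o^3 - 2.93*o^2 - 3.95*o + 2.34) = -0.98*o^3 + 2.39*o^2 + 7.06*o - 4.12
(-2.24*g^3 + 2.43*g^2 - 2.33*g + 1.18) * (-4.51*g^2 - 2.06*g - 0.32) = 10.1024*g^5 - 6.3449*g^4 + 6.2193*g^3 - 1.2996*g^2 - 1.6852*g - 0.3776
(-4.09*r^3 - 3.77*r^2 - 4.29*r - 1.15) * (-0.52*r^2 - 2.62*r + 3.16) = 2.1268*r^5 + 12.6762*r^4 - 0.8162*r^3 - 0.0753999999999984*r^2 - 10.5434*r - 3.634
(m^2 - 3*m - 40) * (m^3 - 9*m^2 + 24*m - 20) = m^5 - 12*m^4 + 11*m^3 + 268*m^2 - 900*m + 800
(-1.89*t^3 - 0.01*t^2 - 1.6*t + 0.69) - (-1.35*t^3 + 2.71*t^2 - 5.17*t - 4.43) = -0.54*t^3 - 2.72*t^2 + 3.57*t + 5.12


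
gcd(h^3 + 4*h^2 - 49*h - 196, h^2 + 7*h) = h + 7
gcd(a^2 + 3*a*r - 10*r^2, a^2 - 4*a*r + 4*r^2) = -a + 2*r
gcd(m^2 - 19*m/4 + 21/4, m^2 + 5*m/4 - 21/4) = m - 7/4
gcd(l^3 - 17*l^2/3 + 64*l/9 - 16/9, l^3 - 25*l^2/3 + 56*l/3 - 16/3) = l^2 - 13*l/3 + 4/3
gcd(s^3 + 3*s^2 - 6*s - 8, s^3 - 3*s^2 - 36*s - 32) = s^2 + 5*s + 4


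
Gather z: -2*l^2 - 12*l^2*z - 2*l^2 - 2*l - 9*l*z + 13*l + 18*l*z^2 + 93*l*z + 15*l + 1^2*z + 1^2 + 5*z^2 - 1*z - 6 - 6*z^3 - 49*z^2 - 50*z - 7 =-4*l^2 + 26*l - 6*z^3 + z^2*(18*l - 44) + z*(-12*l^2 + 84*l - 50) - 12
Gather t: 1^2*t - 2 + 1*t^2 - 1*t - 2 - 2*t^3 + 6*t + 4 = -2*t^3 + t^2 + 6*t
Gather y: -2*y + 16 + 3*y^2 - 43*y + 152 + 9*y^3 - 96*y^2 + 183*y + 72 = 9*y^3 - 93*y^2 + 138*y + 240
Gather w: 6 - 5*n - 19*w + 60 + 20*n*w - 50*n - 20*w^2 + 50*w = -55*n - 20*w^2 + w*(20*n + 31) + 66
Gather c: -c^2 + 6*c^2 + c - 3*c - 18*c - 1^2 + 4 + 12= 5*c^2 - 20*c + 15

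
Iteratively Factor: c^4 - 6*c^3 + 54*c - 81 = (c + 3)*(c^3 - 9*c^2 + 27*c - 27) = (c - 3)*(c + 3)*(c^2 - 6*c + 9) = (c - 3)^2*(c + 3)*(c - 3)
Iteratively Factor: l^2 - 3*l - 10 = (l - 5)*(l + 2)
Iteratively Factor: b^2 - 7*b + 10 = (b - 2)*(b - 5)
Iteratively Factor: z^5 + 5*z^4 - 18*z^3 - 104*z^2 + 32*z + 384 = (z + 4)*(z^4 + z^3 - 22*z^2 - 16*z + 96) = (z + 3)*(z + 4)*(z^3 - 2*z^2 - 16*z + 32) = (z - 4)*(z + 3)*(z + 4)*(z^2 + 2*z - 8) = (z - 4)*(z - 2)*(z + 3)*(z + 4)*(z + 4)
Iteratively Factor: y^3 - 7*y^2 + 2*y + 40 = (y - 5)*(y^2 - 2*y - 8) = (y - 5)*(y + 2)*(y - 4)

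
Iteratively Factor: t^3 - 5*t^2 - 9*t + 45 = (t + 3)*(t^2 - 8*t + 15) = (t - 3)*(t + 3)*(t - 5)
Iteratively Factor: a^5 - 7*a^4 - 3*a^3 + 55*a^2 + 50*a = (a + 2)*(a^4 - 9*a^3 + 15*a^2 + 25*a) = (a + 1)*(a + 2)*(a^3 - 10*a^2 + 25*a) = a*(a + 1)*(a + 2)*(a^2 - 10*a + 25) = a*(a - 5)*(a + 1)*(a + 2)*(a - 5)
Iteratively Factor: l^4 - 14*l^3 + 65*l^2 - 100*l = (l)*(l^3 - 14*l^2 + 65*l - 100) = l*(l - 5)*(l^2 - 9*l + 20) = l*(l - 5)^2*(l - 4)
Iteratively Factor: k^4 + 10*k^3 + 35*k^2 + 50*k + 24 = (k + 3)*(k^3 + 7*k^2 + 14*k + 8) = (k + 2)*(k + 3)*(k^2 + 5*k + 4) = (k + 2)*(k + 3)*(k + 4)*(k + 1)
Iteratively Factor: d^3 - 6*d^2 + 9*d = (d - 3)*(d^2 - 3*d) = d*(d - 3)*(d - 3)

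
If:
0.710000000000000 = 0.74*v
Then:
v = 0.96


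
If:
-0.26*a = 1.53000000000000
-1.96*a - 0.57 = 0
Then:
No Solution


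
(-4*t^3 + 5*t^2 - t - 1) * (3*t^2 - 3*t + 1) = -12*t^5 + 27*t^4 - 22*t^3 + 5*t^2 + 2*t - 1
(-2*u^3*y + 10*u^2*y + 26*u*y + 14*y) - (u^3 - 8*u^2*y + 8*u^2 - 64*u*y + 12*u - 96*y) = -2*u^3*y - u^3 + 18*u^2*y - 8*u^2 + 90*u*y - 12*u + 110*y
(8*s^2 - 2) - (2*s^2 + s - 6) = 6*s^2 - s + 4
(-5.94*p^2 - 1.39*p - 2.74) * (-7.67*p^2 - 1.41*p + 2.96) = 45.5598*p^4 + 19.0367*p^3 + 5.3933*p^2 - 0.251*p - 8.1104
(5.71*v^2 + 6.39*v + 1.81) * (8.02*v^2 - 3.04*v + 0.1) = 45.7942*v^4 + 33.8894*v^3 - 4.3384*v^2 - 4.8634*v + 0.181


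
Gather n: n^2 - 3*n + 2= n^2 - 3*n + 2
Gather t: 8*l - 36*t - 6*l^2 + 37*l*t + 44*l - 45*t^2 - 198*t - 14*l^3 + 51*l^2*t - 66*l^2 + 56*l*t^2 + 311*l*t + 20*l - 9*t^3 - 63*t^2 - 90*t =-14*l^3 - 72*l^2 + 72*l - 9*t^3 + t^2*(56*l - 108) + t*(51*l^2 + 348*l - 324)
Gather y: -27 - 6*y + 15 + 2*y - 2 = -4*y - 14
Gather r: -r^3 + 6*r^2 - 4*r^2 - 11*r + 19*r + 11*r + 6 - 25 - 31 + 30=-r^3 + 2*r^2 + 19*r - 20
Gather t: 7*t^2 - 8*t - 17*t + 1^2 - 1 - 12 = 7*t^2 - 25*t - 12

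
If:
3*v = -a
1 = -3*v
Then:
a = 1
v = -1/3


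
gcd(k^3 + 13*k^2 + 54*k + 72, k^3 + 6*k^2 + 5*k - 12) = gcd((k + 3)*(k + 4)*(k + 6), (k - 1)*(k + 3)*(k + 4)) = k^2 + 7*k + 12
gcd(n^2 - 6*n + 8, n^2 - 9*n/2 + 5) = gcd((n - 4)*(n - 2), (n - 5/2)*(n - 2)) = n - 2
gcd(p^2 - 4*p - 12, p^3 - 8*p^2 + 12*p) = p - 6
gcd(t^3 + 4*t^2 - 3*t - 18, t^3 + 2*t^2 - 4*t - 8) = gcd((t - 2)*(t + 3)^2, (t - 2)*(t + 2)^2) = t - 2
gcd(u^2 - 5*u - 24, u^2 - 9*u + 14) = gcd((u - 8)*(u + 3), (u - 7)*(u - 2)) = 1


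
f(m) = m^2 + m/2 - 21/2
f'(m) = 2*m + 1/2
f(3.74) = 5.36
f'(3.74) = 7.98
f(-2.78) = -4.16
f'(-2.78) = -5.06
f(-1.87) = -7.94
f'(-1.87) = -3.24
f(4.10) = 8.36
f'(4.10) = 8.70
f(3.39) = 2.69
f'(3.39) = 7.28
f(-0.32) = -10.56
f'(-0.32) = -0.14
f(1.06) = -8.85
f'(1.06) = 2.62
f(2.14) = -4.85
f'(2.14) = 4.78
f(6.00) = 28.50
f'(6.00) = 12.50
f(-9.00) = 66.00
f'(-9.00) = -17.50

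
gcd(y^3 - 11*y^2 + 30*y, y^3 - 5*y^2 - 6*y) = y^2 - 6*y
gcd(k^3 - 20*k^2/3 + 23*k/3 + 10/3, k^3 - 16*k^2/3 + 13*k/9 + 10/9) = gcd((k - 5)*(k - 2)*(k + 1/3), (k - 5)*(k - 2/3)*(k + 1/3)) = k^2 - 14*k/3 - 5/3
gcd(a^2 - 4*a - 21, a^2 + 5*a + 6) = a + 3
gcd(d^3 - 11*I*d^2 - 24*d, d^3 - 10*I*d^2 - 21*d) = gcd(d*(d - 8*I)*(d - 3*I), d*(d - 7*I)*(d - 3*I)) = d^2 - 3*I*d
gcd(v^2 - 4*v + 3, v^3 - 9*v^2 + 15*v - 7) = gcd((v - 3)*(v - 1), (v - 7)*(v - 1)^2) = v - 1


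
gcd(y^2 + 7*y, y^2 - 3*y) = y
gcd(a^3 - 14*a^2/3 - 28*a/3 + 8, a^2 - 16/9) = 1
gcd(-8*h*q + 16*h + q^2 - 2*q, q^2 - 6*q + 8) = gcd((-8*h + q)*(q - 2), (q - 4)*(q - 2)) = q - 2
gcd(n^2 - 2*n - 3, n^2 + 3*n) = 1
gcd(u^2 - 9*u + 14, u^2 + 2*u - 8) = u - 2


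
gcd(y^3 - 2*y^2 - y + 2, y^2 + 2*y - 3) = y - 1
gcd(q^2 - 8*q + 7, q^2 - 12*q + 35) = q - 7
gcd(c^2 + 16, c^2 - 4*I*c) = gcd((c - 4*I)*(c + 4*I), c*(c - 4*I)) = c - 4*I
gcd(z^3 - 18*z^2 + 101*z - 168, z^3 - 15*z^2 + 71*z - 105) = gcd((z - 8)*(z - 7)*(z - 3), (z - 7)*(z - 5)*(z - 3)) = z^2 - 10*z + 21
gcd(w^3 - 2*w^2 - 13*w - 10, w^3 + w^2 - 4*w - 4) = w^2 + 3*w + 2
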